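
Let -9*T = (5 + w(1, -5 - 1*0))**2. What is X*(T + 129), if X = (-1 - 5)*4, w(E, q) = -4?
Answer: -9280/3 ≈ -3093.3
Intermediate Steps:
T = -1/9 (T = -(5 - 4)**2/9 = -1/9*1**2 = -1/9*1 = -1/9 ≈ -0.11111)
X = -24 (X = -6*4 = -24)
X*(T + 129) = -24*(-1/9 + 129) = -24*1160/9 = -9280/3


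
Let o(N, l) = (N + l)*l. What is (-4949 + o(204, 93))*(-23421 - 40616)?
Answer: -1451846864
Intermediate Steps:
o(N, l) = l*(N + l)
(-4949 + o(204, 93))*(-23421 - 40616) = (-4949 + 93*(204 + 93))*(-23421 - 40616) = (-4949 + 93*297)*(-64037) = (-4949 + 27621)*(-64037) = 22672*(-64037) = -1451846864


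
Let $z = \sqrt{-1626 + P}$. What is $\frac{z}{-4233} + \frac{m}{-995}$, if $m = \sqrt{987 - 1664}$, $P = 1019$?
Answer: $i \left(- \frac{\sqrt{677}}{995} - \frac{\sqrt{607}}{4233}\right) \approx - 0.03197 i$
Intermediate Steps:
$m = i \sqrt{677}$ ($m = \sqrt{-677} = i \sqrt{677} \approx 26.019 i$)
$z = i \sqrt{607}$ ($z = \sqrt{-1626 + 1019} = \sqrt{-607} = i \sqrt{607} \approx 24.637 i$)
$\frac{z}{-4233} + \frac{m}{-995} = \frac{i \sqrt{607}}{-4233} + \frac{i \sqrt{677}}{-995} = i \sqrt{607} \left(- \frac{1}{4233}\right) + i \sqrt{677} \left(- \frac{1}{995}\right) = - \frac{i \sqrt{607}}{4233} - \frac{i \sqrt{677}}{995} = - \frac{i \sqrt{677}}{995} - \frac{i \sqrt{607}}{4233}$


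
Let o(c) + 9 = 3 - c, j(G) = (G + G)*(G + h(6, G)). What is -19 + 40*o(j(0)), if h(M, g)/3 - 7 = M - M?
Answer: -259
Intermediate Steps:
h(M, g) = 21 (h(M, g) = 21 + 3*(M - M) = 21 + 3*0 = 21 + 0 = 21)
j(G) = 2*G*(21 + G) (j(G) = (G + G)*(G + 21) = (2*G)*(21 + G) = 2*G*(21 + G))
o(c) = -6 - c (o(c) = -9 + (3 - c) = -6 - c)
-19 + 40*o(j(0)) = -19 + 40*(-6 - 2*0*(21 + 0)) = -19 + 40*(-6 - 2*0*21) = -19 + 40*(-6 - 1*0) = -19 + 40*(-6 + 0) = -19 + 40*(-6) = -19 - 240 = -259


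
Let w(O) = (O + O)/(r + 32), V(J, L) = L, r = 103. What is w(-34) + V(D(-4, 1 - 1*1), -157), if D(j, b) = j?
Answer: -21263/135 ≈ -157.50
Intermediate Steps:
w(O) = 2*O/135 (w(O) = (O + O)/(103 + 32) = (2*O)/135 = (2*O)*(1/135) = 2*O/135)
w(-34) + V(D(-4, 1 - 1*1), -157) = (2/135)*(-34) - 157 = -68/135 - 157 = -21263/135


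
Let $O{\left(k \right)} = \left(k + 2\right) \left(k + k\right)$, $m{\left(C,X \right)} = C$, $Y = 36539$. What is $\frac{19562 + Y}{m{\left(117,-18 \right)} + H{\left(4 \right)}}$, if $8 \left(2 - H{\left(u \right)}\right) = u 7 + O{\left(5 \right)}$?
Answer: $\frac{224404}{427} \approx 525.54$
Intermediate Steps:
$O{\left(k \right)} = 2 k \left(2 + k\right)$ ($O{\left(k \right)} = \left(2 + k\right) 2 k = 2 k \left(2 + k\right)$)
$H{\left(u \right)} = - \frac{27}{4} - \frac{7 u}{8}$ ($H{\left(u \right)} = 2 - \frac{u 7 + 2 \cdot 5 \left(2 + 5\right)}{8} = 2 - \frac{7 u + 2 \cdot 5 \cdot 7}{8} = 2 - \frac{7 u + 70}{8} = 2 - \frac{70 + 7 u}{8} = 2 - \left(\frac{35}{4} + \frac{7 u}{8}\right) = - \frac{27}{4} - \frac{7 u}{8}$)
$\frac{19562 + Y}{m{\left(117,-18 \right)} + H{\left(4 \right)}} = \frac{19562 + 36539}{117 - \frac{41}{4}} = \frac{56101}{117 - \frac{41}{4}} = \frac{56101}{\frac{427}{4}} = 56101 \cdot \frac{4}{427} = \frac{224404}{427}$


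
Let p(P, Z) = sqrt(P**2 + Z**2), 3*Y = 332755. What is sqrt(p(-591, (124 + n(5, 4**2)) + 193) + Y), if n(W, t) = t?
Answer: sqrt(998265 + 27*sqrt(51130))/3 ≈ 334.06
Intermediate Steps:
Y = 332755/3 (Y = (1/3)*332755 = 332755/3 ≈ 1.1092e+5)
sqrt(p(-591, (124 + n(5, 4**2)) + 193) + Y) = sqrt(sqrt((-591)**2 + ((124 + 4**2) + 193)**2) + 332755/3) = sqrt(sqrt(349281 + ((124 + 16) + 193)**2) + 332755/3) = sqrt(sqrt(349281 + (140 + 193)**2) + 332755/3) = sqrt(sqrt(349281 + 333**2) + 332755/3) = sqrt(sqrt(349281 + 110889) + 332755/3) = sqrt(sqrt(460170) + 332755/3) = sqrt(3*sqrt(51130) + 332755/3) = sqrt(332755/3 + 3*sqrt(51130))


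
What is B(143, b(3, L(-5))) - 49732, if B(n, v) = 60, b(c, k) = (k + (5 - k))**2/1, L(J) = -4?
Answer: -49672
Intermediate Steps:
b(c, k) = 25 (b(c, k) = 5**2*1 = 25*1 = 25)
B(143, b(3, L(-5))) - 49732 = 60 - 49732 = -49672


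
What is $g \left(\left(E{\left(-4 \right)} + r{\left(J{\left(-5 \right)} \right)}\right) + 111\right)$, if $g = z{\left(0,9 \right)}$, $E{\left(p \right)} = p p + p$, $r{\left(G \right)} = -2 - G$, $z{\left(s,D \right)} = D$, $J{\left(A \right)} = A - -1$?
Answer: $1125$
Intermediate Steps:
$J{\left(A \right)} = 1 + A$ ($J{\left(A \right)} = A + 1 = 1 + A$)
$E{\left(p \right)} = p + p^{2}$ ($E{\left(p \right)} = p^{2} + p = p + p^{2}$)
$g = 9$
$g \left(\left(E{\left(-4 \right)} + r{\left(J{\left(-5 \right)} \right)}\right) + 111\right) = 9 \left(\left(- 4 \left(1 - 4\right) - -2\right) + 111\right) = 9 \left(\left(\left(-4\right) \left(-3\right) - -2\right) + 111\right) = 9 \left(\left(12 + \left(-2 + 4\right)\right) + 111\right) = 9 \left(\left(12 + 2\right) + 111\right) = 9 \left(14 + 111\right) = 9 \cdot 125 = 1125$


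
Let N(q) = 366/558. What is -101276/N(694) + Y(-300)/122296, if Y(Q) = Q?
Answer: -287966360007/1865014 ≈ -1.5440e+5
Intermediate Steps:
N(q) = 61/93 (N(q) = 366*(1/558) = 61/93)
-101276/N(694) + Y(-300)/122296 = -101276/61/93 - 300/122296 = -101276*93/61 - 300*1/122296 = -9418668/61 - 75/30574 = -287966360007/1865014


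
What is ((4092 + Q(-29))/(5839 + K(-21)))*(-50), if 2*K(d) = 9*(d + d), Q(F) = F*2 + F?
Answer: -4005/113 ≈ -35.443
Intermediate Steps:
Q(F) = 3*F (Q(F) = 2*F + F = 3*F)
K(d) = 9*d (K(d) = (9*(d + d))/2 = (9*(2*d))/2 = (18*d)/2 = 9*d)
((4092 + Q(-29))/(5839 + K(-21)))*(-50) = ((4092 + 3*(-29))/(5839 + 9*(-21)))*(-50) = ((4092 - 87)/(5839 - 189))*(-50) = (4005/5650)*(-50) = (4005*(1/5650))*(-50) = (801/1130)*(-50) = -4005/113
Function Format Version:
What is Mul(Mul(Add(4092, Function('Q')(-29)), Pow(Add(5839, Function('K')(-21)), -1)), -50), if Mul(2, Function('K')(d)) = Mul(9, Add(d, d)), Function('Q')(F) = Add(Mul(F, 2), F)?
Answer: Rational(-4005, 113) ≈ -35.443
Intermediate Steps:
Function('Q')(F) = Mul(3, F) (Function('Q')(F) = Add(Mul(2, F), F) = Mul(3, F))
Function('K')(d) = Mul(9, d) (Function('K')(d) = Mul(Rational(1, 2), Mul(9, Add(d, d))) = Mul(Rational(1, 2), Mul(9, Mul(2, d))) = Mul(Rational(1, 2), Mul(18, d)) = Mul(9, d))
Mul(Mul(Add(4092, Function('Q')(-29)), Pow(Add(5839, Function('K')(-21)), -1)), -50) = Mul(Mul(Add(4092, Mul(3, -29)), Pow(Add(5839, Mul(9, -21)), -1)), -50) = Mul(Mul(Add(4092, -87), Pow(Add(5839, -189), -1)), -50) = Mul(Mul(4005, Pow(5650, -1)), -50) = Mul(Mul(4005, Rational(1, 5650)), -50) = Mul(Rational(801, 1130), -50) = Rational(-4005, 113)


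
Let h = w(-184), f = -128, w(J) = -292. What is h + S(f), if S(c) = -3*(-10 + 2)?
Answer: -268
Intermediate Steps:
S(c) = 24 (S(c) = -3*(-8) = 24)
h = -292
h + S(f) = -292 + 24 = -268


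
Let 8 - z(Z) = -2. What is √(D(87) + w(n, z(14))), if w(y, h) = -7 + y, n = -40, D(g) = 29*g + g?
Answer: √2563 ≈ 50.626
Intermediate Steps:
z(Z) = 10 (z(Z) = 8 - 1*(-2) = 8 + 2 = 10)
D(g) = 30*g
√(D(87) + w(n, z(14))) = √(30*87 + (-7 - 40)) = √(2610 - 47) = √2563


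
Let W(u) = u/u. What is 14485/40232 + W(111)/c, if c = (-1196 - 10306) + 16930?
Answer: 19666203/54594824 ≈ 0.36022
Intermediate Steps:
c = 5428 (c = -11502 + 16930 = 5428)
W(u) = 1
14485/40232 + W(111)/c = 14485/40232 + 1/5428 = 19666203/54594824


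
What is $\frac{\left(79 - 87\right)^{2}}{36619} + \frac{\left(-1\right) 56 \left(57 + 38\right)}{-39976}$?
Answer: $\frac{1298497}{9630797} \approx 0.13483$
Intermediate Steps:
$\frac{\left(79 - 87\right)^{2}}{36619} + \frac{\left(-1\right) 56 \left(57 + 38\right)}{-39976} = \left(-8\right)^{2} \cdot \frac{1}{36619} + - 56 \cdot 95 \left(- \frac{1}{39976}\right) = 64 \cdot \frac{1}{36619} + \left(-1\right) 5320 \left(- \frac{1}{39976}\right) = \frac{64}{36619} - - \frac{35}{263} = \frac{64}{36619} + \frac{35}{263} = \frac{1298497}{9630797}$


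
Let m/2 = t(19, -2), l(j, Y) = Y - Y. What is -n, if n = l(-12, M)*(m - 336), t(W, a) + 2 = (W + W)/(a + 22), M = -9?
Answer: 0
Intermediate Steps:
l(j, Y) = 0
t(W, a) = -2 + 2*W/(22 + a) (t(W, a) = -2 + (W + W)/(a + 22) = -2 + (2*W)/(22 + a) = -2 + 2*W/(22 + a))
m = -⅕ (m = 2*(2*(-22 + 19 - 1*(-2))/(22 - 2)) = 2*(2*(-22 + 19 + 2)/20) = 2*(2*(1/20)*(-1)) = 2*(-⅒) = -⅕ ≈ -0.20000)
n = 0 (n = 0*(-⅕ - 336) = 0*(-1681/5) = 0)
-n = -1*0 = 0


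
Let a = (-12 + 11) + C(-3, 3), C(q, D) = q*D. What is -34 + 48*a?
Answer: -514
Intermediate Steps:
C(q, D) = D*q
a = -10 (a = (-12 + 11) + 3*(-3) = -1 - 9 = -10)
-34 + 48*a = -34 + 48*(-10) = -34 - 480 = -514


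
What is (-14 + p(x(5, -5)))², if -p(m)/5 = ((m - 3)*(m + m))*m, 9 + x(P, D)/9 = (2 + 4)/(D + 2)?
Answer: 99940128964036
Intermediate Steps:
x(P, D) = -81 + 54/(2 + D) (x(P, D) = -81 + 9*((2 + 4)/(D + 2)) = -81 + 9*(6/(2 + D)) = -81 + 54/(2 + D))
p(m) = -10*m²*(-3 + m) (p(m) = -5*(m - 3)*(m + m)*m = -5*(-3 + m)*(2*m)*m = -5*2*m*(-3 + m)*m = -10*m²*(-3 + m))
(-14 + p(x(5, -5)))² = (-14 + 10*(27*(-4 - 3*(-5))/(2 - 5))²*(3 - 27*(-4 - 3*(-5))/(2 - 5)))² = (-14 + 10*(27*(-4 + 15)/(-3))²*(3 - 27*(-4 + 15)/(-3)))² = (-14 + 10*(27*(-⅓)*11)²*(3 - 27*(-1)*11/3))² = (-14 + 10*(-99)²*(3 - 1*(-99)))² = (-14 + 10*9801*(3 + 99))² = (-14 + 10*9801*102)² = (-14 + 9997020)² = 9997006² = 99940128964036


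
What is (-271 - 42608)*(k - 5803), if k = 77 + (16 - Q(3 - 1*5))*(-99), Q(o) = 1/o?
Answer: 631136001/2 ≈ 3.1557e+8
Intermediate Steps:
k = -3113/2 (k = 77 + (16 - 1/(3 - 1*5))*(-99) = 77 + (16 - 1/(3 - 5))*(-99) = 77 + (16 - 1/(-2))*(-99) = 77 + (16 - 1*(-½))*(-99) = 77 + (16 + ½)*(-99) = 77 + (33/2)*(-99) = 77 - 3267/2 = -3113/2 ≈ -1556.5)
(-271 - 42608)*(k - 5803) = (-271 - 42608)*(-3113/2 - 5803) = -42879*(-14719/2) = 631136001/2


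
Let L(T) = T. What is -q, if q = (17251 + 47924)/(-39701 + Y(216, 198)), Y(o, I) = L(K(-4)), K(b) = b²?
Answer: 13035/7937 ≈ 1.6423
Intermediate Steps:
Y(o, I) = 16 (Y(o, I) = (-4)² = 16)
q = -13035/7937 (q = (17251 + 47924)/(-39701 + 16) = 65175/(-39685) = 65175*(-1/39685) = -13035/7937 ≈ -1.6423)
-q = -1*(-13035/7937) = 13035/7937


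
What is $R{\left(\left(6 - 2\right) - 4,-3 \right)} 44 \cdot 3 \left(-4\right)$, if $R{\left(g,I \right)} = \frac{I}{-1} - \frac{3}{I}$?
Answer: $-2112$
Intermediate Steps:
$R{\left(g,I \right)} = - I - \frac{3}{I}$ ($R{\left(g,I \right)} = I \left(-1\right) - \frac{3}{I} = - I - \frac{3}{I}$)
$R{\left(\left(6 - 2\right) - 4,-3 \right)} 44 \cdot 3 \left(-4\right) = \left(\left(-1\right) \left(-3\right) - \frac{3}{-3}\right) 44 \cdot 3 \left(-4\right) = \left(3 - -1\right) 44 \left(-12\right) = \left(3 + 1\right) 44 \left(-12\right) = 4 \cdot 44 \left(-12\right) = 176 \left(-12\right) = -2112$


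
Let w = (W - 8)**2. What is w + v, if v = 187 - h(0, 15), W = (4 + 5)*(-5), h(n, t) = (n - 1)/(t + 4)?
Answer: 56925/19 ≈ 2996.1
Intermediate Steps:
h(n, t) = (-1 + n)/(4 + t)
W = -45 (W = 9*(-5) = -45)
v = 3554/19 (v = 187 - (-1 + 0)/(4 + 15) = 187 - (-1)/19 = 187 - 1*(-1/19) = 187 + 1/19 = 3554/19 ≈ 187.05)
w = 2809 (w = (-45 - 8)**2 = (-53)**2 = 2809)
w + v = 2809 + 3554/19 = 56925/19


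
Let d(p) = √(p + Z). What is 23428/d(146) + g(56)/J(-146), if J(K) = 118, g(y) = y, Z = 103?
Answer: 28/59 + 23428*√249/249 ≈ 1485.2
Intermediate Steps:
d(p) = √(103 + p) (d(p) = √(p + 103) = √(103 + p))
23428/d(146) + g(56)/J(-146) = 23428/(√(103 + 146)) + 56/118 = 23428/(√249) + 56*(1/118) = 23428*(√249/249) + 28/59 = 23428*√249/249 + 28/59 = 28/59 + 23428*√249/249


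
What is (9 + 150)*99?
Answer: 15741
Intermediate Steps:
(9 + 150)*99 = 159*99 = 15741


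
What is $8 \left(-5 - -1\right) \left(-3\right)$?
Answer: $96$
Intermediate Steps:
$8 \left(-5 - -1\right) \left(-3\right) = 8 \left(-5 + 1\right) \left(-3\right) = 8 \left(-4\right) \left(-3\right) = \left(-32\right) \left(-3\right) = 96$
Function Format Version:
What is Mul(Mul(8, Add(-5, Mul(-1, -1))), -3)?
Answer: 96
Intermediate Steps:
Mul(Mul(8, Add(-5, Mul(-1, -1))), -3) = Mul(Mul(8, Add(-5, 1)), -3) = Mul(Mul(8, -4), -3) = Mul(-32, -3) = 96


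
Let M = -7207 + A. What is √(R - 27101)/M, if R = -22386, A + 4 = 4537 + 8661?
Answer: I*√49487/5987 ≈ 0.037157*I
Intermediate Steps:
A = 13194 (A = -4 + (4537 + 8661) = -4 + 13198 = 13194)
M = 5987 (M = -7207 + 13194 = 5987)
√(R - 27101)/M = √(-22386 - 27101)/5987 = √(-49487)*(1/5987) = (I*√49487)*(1/5987) = I*√49487/5987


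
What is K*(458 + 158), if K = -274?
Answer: -168784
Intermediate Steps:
K*(458 + 158) = -274*(458 + 158) = -274*616 = -168784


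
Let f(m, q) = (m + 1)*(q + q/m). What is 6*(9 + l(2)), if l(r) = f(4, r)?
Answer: 129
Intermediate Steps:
f(m, q) = (1 + m)*(q + q/m)
l(r) = 25*r/4 (l(r) = r*(1 + 4*(2 + 4))/4 = r*(1/4)*(1 + 4*6) = r*(1/4)*(1 + 24) = r*(1/4)*25 = 25*r/4)
6*(9 + l(2)) = 6*(9 + (25/4)*2) = 6*(9 + 25/2) = 6*(43/2) = 129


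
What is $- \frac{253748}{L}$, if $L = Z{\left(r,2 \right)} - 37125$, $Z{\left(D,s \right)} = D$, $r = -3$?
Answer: $\frac{63437}{9282} \approx 6.8344$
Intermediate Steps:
$L = -37128$ ($L = -3 - 37125 = -37128$)
$- \frac{253748}{L} = - \frac{253748}{-37128} = \left(-253748\right) \left(- \frac{1}{37128}\right) = \frac{63437}{9282}$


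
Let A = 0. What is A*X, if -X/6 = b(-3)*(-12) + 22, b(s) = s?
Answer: 0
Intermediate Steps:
X = -348 (X = -6*(-3*(-12) + 22) = -6*(36 + 22) = -6*58 = -348)
A*X = 0*(-348) = 0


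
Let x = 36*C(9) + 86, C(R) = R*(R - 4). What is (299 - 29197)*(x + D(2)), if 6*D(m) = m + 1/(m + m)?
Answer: -197243299/4 ≈ -4.9311e+7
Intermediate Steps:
C(R) = R*(-4 + R)
x = 1706 (x = 36*(9*(-4 + 9)) + 86 = 36*(9*5) + 86 = 36*45 + 86 = 1620 + 86 = 1706)
D(m) = m/6 + 1/(12*m) (D(m) = (m + 1/(m + m))/6 = (m + 1/(2*m))/6 = m/6 + 1/(12*m))
(299 - 29197)*(x + D(2)) = (299 - 29197)*(1706 + ((⅙)*2 + (1/12)/2)) = -28898*(1706 + (⅓ + (1/12)*(½))) = -28898*(1706 + (⅓ + 1/24)) = -28898*(1706 + 3/8) = -28898*13651/8 = -197243299/4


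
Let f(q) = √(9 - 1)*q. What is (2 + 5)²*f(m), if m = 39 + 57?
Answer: 9408*√2 ≈ 13305.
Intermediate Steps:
m = 96
f(q) = 2*q*√2 (f(q) = √8*q = (2*√2)*q = 2*q*√2)
(2 + 5)²*f(m) = (2 + 5)²*(2*96*√2) = 7²*(192*√2) = 49*(192*√2) = 9408*√2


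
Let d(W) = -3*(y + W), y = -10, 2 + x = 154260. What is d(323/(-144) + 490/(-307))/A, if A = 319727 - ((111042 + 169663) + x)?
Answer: -611801/1698117696 ≈ -0.00036028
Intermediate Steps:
x = 154258 (x = -2 + 154260 = 154258)
A = -115236 (A = 319727 - ((111042 + 169663) + 154258) = 319727 - (280705 + 154258) = 319727 - 1*434963 = 319727 - 434963 = -115236)
d(W) = 30 - 3*W (d(W) = -3*(-10 + W) = 30 - 3*W)
d(323/(-144) + 490/(-307))/A = (30 - 3*(323/(-144) + 490/(-307)))/(-115236) = (30 - 3*(323*(-1/144) + 490*(-1/307)))*(-1/115236) = (30 - 3*(-323/144 - 490/307))*(-1/115236) = (30 - 3*(-169721/44208))*(-1/115236) = (30 + 169721/14736)*(-1/115236) = (611801/14736)*(-1/115236) = -611801/1698117696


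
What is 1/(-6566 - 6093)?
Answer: -1/12659 ≈ -7.8995e-5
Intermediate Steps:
1/(-6566 - 6093) = 1/(-12659) = -1/12659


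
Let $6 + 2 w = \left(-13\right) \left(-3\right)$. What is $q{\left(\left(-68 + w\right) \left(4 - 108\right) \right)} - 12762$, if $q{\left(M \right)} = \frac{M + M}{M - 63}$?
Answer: $- \frac{67538554}{5293} \approx -12760.0$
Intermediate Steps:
$w = \frac{33}{2}$ ($w = -3 + \frac{\left(-13\right) \left(-3\right)}{2} = -3 + \frac{1}{2} \cdot 39 = -3 + \frac{39}{2} = \frac{33}{2} \approx 16.5$)
$q{\left(M \right)} = \frac{2 M}{-63 + M}$
$q{\left(\left(-68 + w\right) \left(4 - 108\right) \right)} - 12762 = \frac{2 \left(-68 + \frac{33}{2}\right) \left(4 - 108\right)}{-63 + \left(-68 + \frac{33}{2}\right) \left(4 - 108\right)} - 12762 = \frac{2 \left(\left(- \frac{103}{2}\right) \left(-104\right)\right)}{-63 - -5356} - 12762 = 2 \cdot 5356 \frac{1}{-63 + 5356} - 12762 = 2 \cdot 5356 \cdot \frac{1}{5293} - 12762 = \frac{10712}{5293} - 12762 = - \frac{67538554}{5293}$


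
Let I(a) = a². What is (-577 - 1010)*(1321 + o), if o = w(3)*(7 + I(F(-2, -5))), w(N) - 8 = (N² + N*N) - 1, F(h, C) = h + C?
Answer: -4318227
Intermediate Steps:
F(h, C) = C + h
w(N) = 7 + 2*N² (w(N) = 8 + ((N² + N*N) - 1) = 8 + ((N² + N²) - 1) = 8 + (2*N² - 1) = 8 + (-1 + 2*N²) = 7 + 2*N²)
o = 1400 (o = (7 + 2*3²)*(7 + (-5 - 2)²) = (7 + 2*9)*(7 + (-7)²) = (7 + 18)*(7 + 49) = 25*56 = 1400)
(-577 - 1010)*(1321 + o) = (-577 - 1010)*(1321 + 1400) = -1587*2721 = -4318227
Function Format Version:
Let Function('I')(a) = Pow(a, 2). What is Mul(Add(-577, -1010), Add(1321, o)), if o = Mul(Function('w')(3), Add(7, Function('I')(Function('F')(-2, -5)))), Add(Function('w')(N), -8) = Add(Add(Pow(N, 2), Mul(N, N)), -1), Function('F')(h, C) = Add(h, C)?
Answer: -4318227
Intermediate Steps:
Function('F')(h, C) = Add(C, h)
Function('w')(N) = Add(7, Mul(2, Pow(N, 2))) (Function('w')(N) = Add(8, Add(Add(Pow(N, 2), Mul(N, N)), -1)) = Add(8, Add(Add(Pow(N, 2), Pow(N, 2)), -1)) = Add(8, Add(Mul(2, Pow(N, 2)), -1)) = Add(8, Add(-1, Mul(2, Pow(N, 2)))) = Add(7, Mul(2, Pow(N, 2))))
o = 1400 (o = Mul(Add(7, Mul(2, Pow(3, 2))), Add(7, Pow(Add(-5, -2), 2))) = Mul(Add(7, Mul(2, 9)), Add(7, Pow(-7, 2))) = Mul(Add(7, 18), Add(7, 49)) = Mul(25, 56) = 1400)
Mul(Add(-577, -1010), Add(1321, o)) = Mul(Add(-577, -1010), Add(1321, 1400)) = Mul(-1587, 2721) = -4318227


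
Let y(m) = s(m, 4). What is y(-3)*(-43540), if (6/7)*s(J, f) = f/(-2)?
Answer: 304780/3 ≈ 1.0159e+5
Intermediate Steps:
s(J, f) = -7*f/12 (s(J, f) = 7*(f/(-2))/6 = 7*(f*(-½))/6 = 7*(-f/2)/6 = -7*f/12)
y(m) = -7/3 (y(m) = -7/12*4 = -7/3)
y(-3)*(-43540) = -7/3*(-43540) = 304780/3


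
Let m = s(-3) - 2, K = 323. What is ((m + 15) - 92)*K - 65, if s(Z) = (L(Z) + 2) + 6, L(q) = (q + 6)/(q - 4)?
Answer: -161955/7 ≈ -23136.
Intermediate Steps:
L(q) = (6 + q)/(-4 + q)
s(Z) = 8 + (6 + Z)/(-4 + Z) (s(Z) = ((6 + Z)/(-4 + Z) + 2) + 6 = (2 + (6 + Z)/(-4 + Z)) + 6 = 8 + (6 + Z)/(-4 + Z))
m = 39/7 (m = (-26 + 9*(-3))/(-4 - 3) - 2 = (-26 - 27)/(-7) - 2 = -1/7*(-53) - 2 = 53/7 - 2 = 39/7 ≈ 5.5714)
((m + 15) - 92)*K - 65 = ((39/7 + 15) - 92)*323 - 65 = (144/7 - 92)*323 - 65 = -500/7*323 - 65 = -161500/7 - 65 = -161955/7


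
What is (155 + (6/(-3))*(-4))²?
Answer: 26569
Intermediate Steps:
(155 + (6/(-3))*(-4))² = (155 - ⅓*6*(-4))² = (155 - 2*(-4))² = (155 + 8)² = 163² = 26569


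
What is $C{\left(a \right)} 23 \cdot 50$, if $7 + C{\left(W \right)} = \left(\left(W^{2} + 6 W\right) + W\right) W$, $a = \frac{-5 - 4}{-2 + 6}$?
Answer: $\frac{627325}{32} \approx 19604.0$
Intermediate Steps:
$a = - \frac{9}{4} \approx -2.25$
$C{\left(W \right)} = -7 + W \left(W^{2} + 7 W\right)$ ($C{\left(W \right)} = -7 + \left(\left(W^{2} + 6 W\right) + W\right) W = -7 + \left(W^{2} + 7 W\right) W = -7 + W \left(W^{2} + 7 W\right)$)
$C{\left(a \right)} 23 \cdot 50 = \left(-7 + \left(- \frac{9}{4}\right)^{3} + 7 \left(- \frac{9}{4}\right)^{2}\right) 23 \cdot 50 = \left(-7 - \frac{729}{64} + 7 \cdot \frac{81}{16}\right) 1150 = \left(-7 - \frac{729}{64} + \frac{567}{16}\right) 1150 = \frac{1091}{64} \cdot 1150 = \frac{627325}{32}$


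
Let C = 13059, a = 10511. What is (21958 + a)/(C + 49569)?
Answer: 10823/20876 ≈ 0.51844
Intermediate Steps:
(21958 + a)/(C + 49569) = (21958 + 10511)/(13059 + 49569) = 32469/62628 = 32469*(1/62628) = 10823/20876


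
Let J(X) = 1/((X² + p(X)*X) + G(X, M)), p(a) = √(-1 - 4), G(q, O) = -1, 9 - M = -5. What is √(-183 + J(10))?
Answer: √2*√((-9058 - 915*I*√5)/(99 + 10*I*√5)) ≈ 8.0235e-5 - 13.527*I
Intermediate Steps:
M = 14 (M = 9 - 1*(-5) = 9 + 5 = 14)
p(a) = I*√5 (p(a) = √(-5) = I*√5)
J(X) = 1/(-1 + X² + I*X*√5) (J(X) = 1/((X² + (I*√5)*X) - 1) = 1/((X² + I*X*√5) - 1) = 1/(-1 + X² + I*X*√5))
√(-183 + J(10)) = √(-183 + 1/(-1 + 10² + I*10*√5)) = √(-183 + 1/(-1 + 100 + 10*I*√5)) = √(-183 + 1/(99 + 10*I*√5))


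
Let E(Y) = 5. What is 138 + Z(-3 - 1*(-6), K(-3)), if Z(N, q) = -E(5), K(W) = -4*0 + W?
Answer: 133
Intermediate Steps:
K(W) = W (K(W) = 0 + W = W)
Z(N, q) = -5 (Z(N, q) = -1*5 = -5)
138 + Z(-3 - 1*(-6), K(-3)) = 138 - 5 = 133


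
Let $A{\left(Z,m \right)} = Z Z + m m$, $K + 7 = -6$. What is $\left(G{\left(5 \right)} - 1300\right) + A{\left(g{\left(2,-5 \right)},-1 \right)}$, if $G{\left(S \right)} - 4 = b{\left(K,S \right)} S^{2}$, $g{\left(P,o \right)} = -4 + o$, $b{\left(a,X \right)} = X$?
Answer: $-1089$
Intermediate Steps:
$K = -13$ ($K = -7 - 6 = -13$)
$G{\left(S \right)} = 4 + S^{3}$ ($G{\left(S \right)} = 4 + S S^{2} = 4 + S^{3}$)
$A{\left(Z,m \right)} = Z^{2} + m^{2}$
$\left(G{\left(5 \right)} - 1300\right) + A{\left(g{\left(2,-5 \right)},-1 \right)} = \left(\left(4 + 5^{3}\right) - 1300\right) + \left(\left(-4 - 5\right)^{2} + \left(-1\right)^{2}\right) = \left(\left(4 + 125\right) - 1300\right) + \left(\left(-9\right)^{2} + 1\right) = \left(129 - 1300\right) + \left(81 + 1\right) = -1171 + 82 = -1089$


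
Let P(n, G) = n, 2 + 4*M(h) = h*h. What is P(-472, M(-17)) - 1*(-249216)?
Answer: 248744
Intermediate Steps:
M(h) = -½ + h²/4 (M(h) = -½ + (h*h)/4 = -½ + h²/4)
P(-472, M(-17)) - 1*(-249216) = -472 - 1*(-249216) = -472 + 249216 = 248744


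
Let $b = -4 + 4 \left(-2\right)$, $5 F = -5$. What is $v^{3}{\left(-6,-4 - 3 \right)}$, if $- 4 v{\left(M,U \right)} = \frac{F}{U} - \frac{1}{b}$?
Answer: $- \frac{6859}{37933056} \approx -0.00018082$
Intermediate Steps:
$F = -1$ ($F = \frac{1}{5} \left(-5\right) = -1$)
$b = -12$ ($b = -4 - 8 = -12$)
$v{\left(M,U \right)} = - \frac{1}{48} + \frac{1}{4 U}$ ($v{\left(M,U \right)} = - \frac{- \frac{1}{U} - \frac{1}{-12}}{4} = - \frac{- \frac{1}{U} - - \frac{1}{12}}{4} = - \frac{- \frac{1}{U} + \frac{1}{12}}{4} = - \frac{\frac{1}{12} - \frac{1}{U}}{4} = - \frac{1}{48} + \frac{1}{4 U}$)
$v^{3}{\left(-6,-4 - 3 \right)} = \left(\frac{12 - \left(-4 - 3\right)}{48 \left(-4 - 3\right)}\right)^{3} = \left(\frac{12 - -7}{48 \left(-7\right)}\right)^{3} = \left(\frac{1}{48} \left(- \frac{1}{7}\right) \left(12 + 7\right)\right)^{3} = \left(\frac{1}{48} \left(- \frac{1}{7}\right) 19\right)^{3} = \left(- \frac{19}{336}\right)^{3} = - \frac{6859}{37933056}$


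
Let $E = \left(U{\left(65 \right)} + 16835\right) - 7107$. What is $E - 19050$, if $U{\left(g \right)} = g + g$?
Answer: $-9192$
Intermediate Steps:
$U{\left(g \right)} = 2 g$
$E = 9858$ ($E = \left(2 \cdot 65 + 16835\right) - 7107 = \left(130 + 16835\right) - 7107 = 16965 - 7107 = 9858$)
$E - 19050 = 9858 - 19050 = -9192$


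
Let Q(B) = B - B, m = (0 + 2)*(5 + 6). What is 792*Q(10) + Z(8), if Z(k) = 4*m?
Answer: 88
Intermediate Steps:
m = 22 (m = 2*11 = 22)
Q(B) = 0
Z(k) = 88 (Z(k) = 4*22 = 88)
792*Q(10) + Z(8) = 792*0 + 88 = 0 + 88 = 88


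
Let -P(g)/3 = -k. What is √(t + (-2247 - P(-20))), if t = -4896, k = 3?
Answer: 4*I*√447 ≈ 84.569*I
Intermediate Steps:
P(g) = 9 (P(g) = -(-3)*3 = -3*(-3) = 9)
√(t + (-2247 - P(-20))) = √(-4896 + (-2247 - 1*9)) = √(-4896 + (-2247 - 9)) = √(-4896 - 2256) = √(-7152) = 4*I*√447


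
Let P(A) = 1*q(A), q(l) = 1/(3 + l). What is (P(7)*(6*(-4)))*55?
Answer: -132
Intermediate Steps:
P(A) = 1/(3 + A)
(P(7)*(6*(-4)))*55 = ((6*(-4))/(3 + 7))*55 = (-24/10)*55 = ((1/10)*(-24))*55 = -12/5*55 = -132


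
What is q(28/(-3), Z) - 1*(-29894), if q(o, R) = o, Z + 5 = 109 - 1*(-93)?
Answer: 89654/3 ≈ 29885.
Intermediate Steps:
Z = 197 (Z = -5 + (109 - 1*(-93)) = -5 + (109 + 93) = -5 + 202 = 197)
q(28/(-3), Z) - 1*(-29894) = 28/(-3) - 1*(-29894) = 28*(-1/3) + 29894 = -28/3 + 29894 = 89654/3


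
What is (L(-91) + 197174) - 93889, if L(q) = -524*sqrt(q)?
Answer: 103285 - 524*I*sqrt(91) ≈ 1.0329e+5 - 4998.6*I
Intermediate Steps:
(L(-91) + 197174) - 93889 = (-524*I*sqrt(91) + 197174) - 93889 = (197174 - 524*I*sqrt(91)) - 93889 = 103285 - 524*I*sqrt(91)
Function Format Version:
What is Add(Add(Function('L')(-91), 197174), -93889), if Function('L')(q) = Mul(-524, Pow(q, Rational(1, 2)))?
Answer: Add(103285, Mul(-524, I, Pow(91, Rational(1, 2)))) ≈ Add(1.0329e+5, Mul(-4998.6, I))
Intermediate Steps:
Add(Add(Function('L')(-91), 197174), -93889) = Add(Add(Mul(-524, Pow(-91, Rational(1, 2))), 197174), -93889) = Add(Add(Mul(-524, Mul(I, Pow(91, Rational(1, 2)))), 197174), -93889) = Add(Add(Mul(-524, I, Pow(91, Rational(1, 2))), 197174), -93889) = Add(Add(197174, Mul(-524, I, Pow(91, Rational(1, 2)))), -93889) = Add(103285, Mul(-524, I, Pow(91, Rational(1, 2))))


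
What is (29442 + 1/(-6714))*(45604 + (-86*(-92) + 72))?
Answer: 5296466090078/3357 ≈ 1.5777e+9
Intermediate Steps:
(29442 + 1/(-6714))*(45604 + (-86*(-92) + 72)) = (29442 - 1/6714)*(45604 + (7912 + 72)) = 197673587*(45604 + 7984)/6714 = (197673587/6714)*53588 = 5296466090078/3357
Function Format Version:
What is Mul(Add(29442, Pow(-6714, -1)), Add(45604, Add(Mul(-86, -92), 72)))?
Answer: Rational(5296466090078, 3357) ≈ 1.5777e+9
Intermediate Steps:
Mul(Add(29442, Pow(-6714, -1)), Add(45604, Add(Mul(-86, -92), 72))) = Mul(Add(29442, Rational(-1, 6714)), Add(45604, Add(7912, 72))) = Mul(Rational(197673587, 6714), Add(45604, 7984)) = Mul(Rational(197673587, 6714), 53588) = Rational(5296466090078, 3357)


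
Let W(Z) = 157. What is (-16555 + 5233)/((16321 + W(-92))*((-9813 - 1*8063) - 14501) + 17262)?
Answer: 5661/266745472 ≈ 2.1222e-5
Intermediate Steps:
(-16555 + 5233)/((16321 + W(-92))*((-9813 - 1*8063) - 14501) + 17262) = (-16555 + 5233)/((16321 + 157)*((-9813 - 1*8063) - 14501) + 17262) = -11322/(16478*((-9813 - 8063) - 14501) + 17262) = -11322/(16478*(-17876 - 14501) + 17262) = -11322/(16478*(-32377) + 17262) = -11322/(-533508206 + 17262) = -11322/(-533490944) = -11322*(-1/533490944) = 5661/266745472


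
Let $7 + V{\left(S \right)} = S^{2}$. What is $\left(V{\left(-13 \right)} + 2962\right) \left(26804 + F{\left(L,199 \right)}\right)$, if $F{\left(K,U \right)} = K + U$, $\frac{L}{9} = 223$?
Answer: $90627240$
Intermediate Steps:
$L = 2007$ ($L = 9 \cdot 223 = 2007$)
$V{\left(S \right)} = -7 + S^{2}$
$\left(V{\left(-13 \right)} + 2962\right) \left(26804 + F{\left(L,199 \right)}\right) = \left(\left(-7 + \left(-13\right)^{2}\right) + 2962\right) \left(26804 + \left(2007 + 199\right)\right) = \left(\left(-7 + 169\right) + 2962\right) \left(26804 + 2206\right) = \left(162 + 2962\right) 29010 = 3124 \cdot 29010 = 90627240$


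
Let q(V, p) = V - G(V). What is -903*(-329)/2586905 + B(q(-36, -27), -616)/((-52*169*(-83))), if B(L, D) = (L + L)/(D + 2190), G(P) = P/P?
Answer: 170540007402991/1484989398585940 ≈ 0.11484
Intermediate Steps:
G(P) = 1
q(V, p) = -1 + V (q(V, p) = V - 1*1 = V - 1 = -1 + V)
B(L, D) = 2*L/(2190 + D) (B(L, D) = (2*L)/(2190 + D) = 2*L/(2190 + D))
-903*(-329)/2586905 + B(q(-36, -27), -616)/((-52*169*(-83))) = -903*(-329)/2586905 + (2*(-1 - 36)/(2190 - 616))/((-52*169*(-83))) = 297087*(1/2586905) + (2*(-37)/1574)/((-8788*(-83))) = 297087/2586905 + (2*(-37)*(1/1574))/729404 = 297087/2586905 - 37/787*1/729404 = 297087/2586905 - 37/574040948 = 170540007402991/1484989398585940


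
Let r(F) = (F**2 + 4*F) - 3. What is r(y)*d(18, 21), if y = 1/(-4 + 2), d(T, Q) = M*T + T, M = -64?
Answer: 10773/2 ≈ 5386.5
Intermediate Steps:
d(T, Q) = -63*T (d(T, Q) = -64*T + T = -63*T)
y = -1/2 (y = 1/(-2) = -1/2 ≈ -0.50000)
r(F) = -3 + F**2 + 4*F
r(y)*d(18, 21) = (-3 + (-1/2)**2 + 4*(-1/2))*(-63*18) = (-3 + 1/4 - 2)*(-1134) = -19/4*(-1134) = 10773/2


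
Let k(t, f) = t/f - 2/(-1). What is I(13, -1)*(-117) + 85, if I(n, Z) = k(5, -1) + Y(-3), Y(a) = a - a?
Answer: 436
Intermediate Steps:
Y(a) = 0
k(t, f) = 2 + t/f (k(t, f) = t/f - 2*(-1) = t/f + 2 = 2 + t/f)
I(n, Z) = -3 (I(n, Z) = (2 + 5/(-1)) + 0 = (2 + 5*(-1)) + 0 = (2 - 5) + 0 = -3 + 0 = -3)
I(13, -1)*(-117) + 85 = -3*(-117) + 85 = 351 + 85 = 436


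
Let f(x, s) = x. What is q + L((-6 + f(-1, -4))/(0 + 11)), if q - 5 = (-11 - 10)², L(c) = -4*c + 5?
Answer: 4989/11 ≈ 453.55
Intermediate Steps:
L(c) = 5 - 4*c
q = 446 (q = 5 + (-11 - 10)² = 5 + (-21)² = 5 + 441 = 446)
q + L((-6 + f(-1, -4))/(0 + 11)) = 446 + (5 - 4*(-6 - 1)/(0 + 11)) = 446 + (5 - (-28)/11) = 446 + (5 - 4*(-7/11)) = 446 + (5 + 28/11) = 446 + 83/11 = 4989/11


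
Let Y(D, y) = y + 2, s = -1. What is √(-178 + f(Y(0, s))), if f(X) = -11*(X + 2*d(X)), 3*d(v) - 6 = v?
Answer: I*√2163/3 ≈ 15.503*I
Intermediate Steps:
Y(D, y) = 2 + y
d(v) = 2 + v/3
f(X) = -44 - 55*X/3 (f(X) = -11*(X + 2*(2 + X/3)) = -11*(X + (4 + 2*X/3)) = -11*(4 + 5*X/3) = -44 - 55*X/3)
√(-178 + f(Y(0, s))) = √(-178 + (-44 - 55*(2 - 1)/3)) = √(-178 + (-44 - 55/3*1)) = √(-178 + (-44 - 55/3)) = √(-178 - 187/3) = √(-721/3) = I*√2163/3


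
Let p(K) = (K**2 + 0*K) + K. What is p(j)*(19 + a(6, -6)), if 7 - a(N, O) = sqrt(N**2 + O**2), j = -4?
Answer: 312 - 72*sqrt(2) ≈ 210.18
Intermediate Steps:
a(N, O) = 7 - sqrt(N**2 + O**2)
p(K) = K + K**2 (p(K) = (K**2 + 0) + K = K**2 + K = K + K**2)
p(j)*(19 + a(6, -6)) = (-4*(1 - 4))*(19 + (7 - sqrt(6**2 + (-6)**2))) = (-4*(-3))*(19 + (7 - sqrt(36 + 36))) = 12*(19 + (7 - sqrt(72))) = 12*(19 + (7 - 6*sqrt(2))) = 12*(26 - 6*sqrt(2)) = 312 - 72*sqrt(2)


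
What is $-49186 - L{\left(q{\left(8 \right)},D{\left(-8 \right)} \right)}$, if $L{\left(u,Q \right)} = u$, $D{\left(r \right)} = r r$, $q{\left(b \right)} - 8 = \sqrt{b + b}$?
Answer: $-49198$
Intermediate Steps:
$q{\left(b \right)} = 8 + \sqrt{2} \sqrt{b}$ ($q{\left(b \right)} = 8 + \sqrt{b + b} = 8 + \sqrt{2 b} = 8 + \sqrt{2} \sqrt{b}$)
$D{\left(r \right)} = r^{2}$
$-49186 - L{\left(q{\left(8 \right)},D{\left(-8 \right)} \right)} = -49186 - \left(8 + \sqrt{2} \sqrt{8}\right) = -49186 - \left(8 + \sqrt{2} \cdot 2 \sqrt{2}\right) = -49186 - \left(8 + 4\right) = -49186 - 12 = -49198$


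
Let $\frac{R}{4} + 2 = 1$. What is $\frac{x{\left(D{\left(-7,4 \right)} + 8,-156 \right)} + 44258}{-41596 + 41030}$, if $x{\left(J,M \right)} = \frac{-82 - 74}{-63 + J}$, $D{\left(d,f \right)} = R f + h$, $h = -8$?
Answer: $- \frac{1748269}{22357} \approx -78.198$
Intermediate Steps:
$R = -4$ ($R = -8 + 4 \cdot 1 = -8 + 4 = -4$)
$D{\left(d,f \right)} = -8 - 4 f$ ($D{\left(d,f \right)} = - 4 f - 8 = -8 - 4 f$)
$x{\left(J,M \right)} = - \frac{156}{-63 + J}$
$\frac{x{\left(D{\left(-7,4 \right)} + 8,-156 \right)} + 44258}{-41596 + 41030} = \frac{- \frac{156}{-63 + \left(\left(-8 - 16\right) + 8\right)} + 44258}{-41596 + 41030} = \frac{- \frac{156}{-63 + \left(\left(-8 - 16\right) + 8\right)} + 44258}{-566} = \left(- \frac{156}{-63 + \left(-24 + 8\right)} + 44258\right) \left(- \frac{1}{566}\right) = \left(- \frac{156}{-63 - 16} + 44258\right) \left(- \frac{1}{566}\right) = \left(- \frac{156}{-79} + 44258\right) \left(- \frac{1}{566}\right) = \left(\left(-156\right) \left(- \frac{1}{79}\right) + 44258\right) \left(- \frac{1}{566}\right) = \left(\frac{156}{79} + 44258\right) \left(- \frac{1}{566}\right) = \frac{3496538}{79} \left(- \frac{1}{566}\right) = - \frac{1748269}{22357}$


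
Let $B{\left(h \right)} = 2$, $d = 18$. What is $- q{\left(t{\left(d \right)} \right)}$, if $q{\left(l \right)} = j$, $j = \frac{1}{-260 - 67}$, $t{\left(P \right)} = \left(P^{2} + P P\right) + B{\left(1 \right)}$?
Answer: $\frac{1}{327} \approx 0.0030581$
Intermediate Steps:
$t{\left(P \right)} = 2 + 2 P^{2}$ ($t{\left(P \right)} = \left(P^{2} + P P\right) + 2 = \left(P^{2} + P^{2}\right) + 2 = 2 P^{2} + 2 = 2 + 2 P^{2}$)
$j = - \frac{1}{327}$ ($j = \frac{1}{-327} = - \frac{1}{327} \approx -0.0030581$)
$q{\left(l \right)} = - \frac{1}{327}$
$- q{\left(t{\left(d \right)} \right)} = \left(-1\right) \left(- \frac{1}{327}\right) = \frac{1}{327}$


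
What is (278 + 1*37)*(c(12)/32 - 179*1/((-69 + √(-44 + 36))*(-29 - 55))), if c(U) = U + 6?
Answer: 12779055/76304 - 2685*I*√2/9538 ≈ 167.48 - 0.39811*I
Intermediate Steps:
c(U) = 6 + U
(278 + 1*37)*(c(12)/32 - 179*1/((-69 + √(-44 + 36))*(-29 - 55))) = (278 + 1*37)*((6 + 12)/32 - 179*1/((-69 + √(-44 + 36))*(-29 - 55))) = (278 + 37)*(18*(1/32) - 179*(-1/(84*(-69 + √(-8))))) = 315*(9/16 - 179*(-1/(84*(-69 + 2*I*√2)))) = 315*(9/16 - 179/(5796 - 168*I*√2)) = 2835/16 - 56385/(5796 - 168*I*√2)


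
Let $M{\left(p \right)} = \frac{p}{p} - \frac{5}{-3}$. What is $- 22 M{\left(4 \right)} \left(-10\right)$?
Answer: $\frac{1760}{3} \approx 586.67$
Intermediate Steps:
$M{\left(p \right)} = \frac{8}{3}$ ($M{\left(p \right)} = 1 - - \frac{5}{3} = 1 + \frac{5}{3} = \frac{8}{3}$)
$- 22 M{\left(4 \right)} \left(-10\right) = \left(-22\right) \frac{8}{3} \left(-10\right) = \left(- \frac{176}{3}\right) \left(-10\right) = \frac{1760}{3}$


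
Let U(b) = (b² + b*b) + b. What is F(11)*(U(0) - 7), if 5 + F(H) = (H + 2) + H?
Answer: -133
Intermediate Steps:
U(b) = b + 2*b² (U(b) = (b² + b²) + b = 2*b² + b = b + 2*b²)
F(H) = -3 + 2*H (F(H) = -5 + ((H + 2) + H) = -5 + ((2 + H) + H) = -5 + (2 + 2*H) = -3 + 2*H)
F(11)*(U(0) - 7) = (-3 + 2*11)*(0*(1 + 2*0) - 7) = (-3 + 22)*(0*(1 + 0) - 7) = 19*(0*1 - 7) = 19*(0 - 7) = 19*(-7) = -133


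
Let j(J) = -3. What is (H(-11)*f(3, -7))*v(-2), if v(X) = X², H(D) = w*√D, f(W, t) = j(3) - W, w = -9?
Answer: 216*I*√11 ≈ 716.39*I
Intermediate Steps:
f(W, t) = -3 - W
H(D) = -9*√D
(H(-11)*f(3, -7))*v(-2) = ((-9*I*√11)*(-3 - 1*3))*(-2)² = ((-9*I*√11)*(-3 - 3))*4 = (-9*I*√11*(-6))*4 = (54*I*√11)*4 = 216*I*√11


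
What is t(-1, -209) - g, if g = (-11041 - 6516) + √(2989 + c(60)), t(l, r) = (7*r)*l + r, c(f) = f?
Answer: 18811 - √3049 ≈ 18756.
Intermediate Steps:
t(l, r) = r + 7*l*r (t(l, r) = 7*l*r + r = r + 7*l*r)
g = -17557 + √3049 (g = (-11041 - 6516) + √(2989 + 60) = -17557 + √3049 ≈ -17502.)
t(-1, -209) - g = -209*(1 + 7*(-1)) - (-17557 + √3049) = -209*(1 - 7) + (17557 - √3049) = -209*(-6) + (17557 - √3049) = 1254 + (17557 - √3049) = 18811 - √3049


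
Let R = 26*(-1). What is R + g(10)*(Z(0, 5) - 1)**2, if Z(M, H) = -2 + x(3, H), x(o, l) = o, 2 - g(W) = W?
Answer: -26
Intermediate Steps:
g(W) = 2 - W
Z(M, H) = 1 (Z(M, H) = -2 + 3 = 1)
R = -26
R + g(10)*(Z(0, 5) - 1)**2 = -26 + (2 - 1*10)*(1 - 1)**2 = -26 + (2 - 10)*0**2 = -26 - 8*0 = -26 + 0 = -26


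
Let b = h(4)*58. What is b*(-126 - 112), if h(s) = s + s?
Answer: -110432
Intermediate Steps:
h(s) = 2*s
b = 464 (b = (2*4)*58 = 8*58 = 464)
b*(-126 - 112) = 464*(-126 - 112) = 464*(-238) = -110432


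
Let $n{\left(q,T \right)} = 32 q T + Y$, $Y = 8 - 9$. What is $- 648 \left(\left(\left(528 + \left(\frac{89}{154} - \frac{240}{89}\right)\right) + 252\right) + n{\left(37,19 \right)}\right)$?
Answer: $- \frac{103348907964}{6853} \approx -1.5081 \cdot 10^{7}$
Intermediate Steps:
$Y = -1$
$n{\left(q,T \right)} = -1 + 32 T q$ ($n{\left(q,T \right)} = 32 q T - 1 = 32 T q - 1 = -1 + 32 T q$)
$- 648 \left(\left(\left(528 + \left(\frac{89}{154} - \frac{240}{89}\right)\right) + 252\right) + n{\left(37,19 \right)}\right) = - 648 \left(\left(\left(528 + \left(\frac{89}{154} - \frac{240}{89}\right)\right) + 252\right) - \left(1 - 22496\right)\right) = - 648 \left(\left(\left(528 + \left(89 \cdot \frac{1}{154} - \frac{240}{89}\right)\right) + 252\right) + \left(-1 + 22496\right)\right) = - 648 \left(\left(\left(528 + \left(\frac{89}{154} - \frac{240}{89}\right)\right) + 252\right) + 22495\right) = - 648 \left(\left(\left(528 - \frac{29039}{13706}\right) + 252\right) + 22495\right) = - 648 \left(\left(\frac{7207729}{13706} + 252\right) + 22495\right) = - 648 \left(\frac{10661641}{13706} + 22495\right) = \left(-648\right) \frac{318978111}{13706} = - \frac{103348907964}{6853}$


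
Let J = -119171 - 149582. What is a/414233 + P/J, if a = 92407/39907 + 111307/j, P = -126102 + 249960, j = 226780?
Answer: -3901838083603174277/8466518965520791660 ≈ -0.46086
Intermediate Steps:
J = -268753
P = 123858
a = 3628283987/1292872780 (a = 92407/39907 + 111307/226780 = 92407*(1/39907) + 111307*(1/226780) = 13201/5701 + 111307/226780 = 3628283987/1292872780 ≈ 2.8064)
a/414233 + P/J = (3628283987/1292872780)/414233 + 123858/(-268753) = (3628283987/1292872780)*(1/414233) + 123858*(-1/268753) = 3628283987/535550570277740 - 123858/268753 = -3901838083603174277/8466518965520791660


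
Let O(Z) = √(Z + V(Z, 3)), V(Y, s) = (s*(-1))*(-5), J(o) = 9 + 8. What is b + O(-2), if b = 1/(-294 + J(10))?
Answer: -1/277 + √13 ≈ 3.6019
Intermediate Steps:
J(o) = 17
V(Y, s) = 5*s (V(Y, s) = -s*(-5) = 5*s)
b = -1/277 (b = 1/(-294 + 17) = 1/(-277) = -1/277 ≈ -0.0036101)
O(Z) = √(15 + Z) (O(Z) = √(Z + 5*3) = √(Z + 15) = √(15 + Z))
b + O(-2) = -1/277 + √(15 - 2) = -1/277 + √13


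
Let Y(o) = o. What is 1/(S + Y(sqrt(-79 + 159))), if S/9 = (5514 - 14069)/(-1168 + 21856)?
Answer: 35397168/629138611 + 190219264*sqrt(5)/3145693055 ≈ 0.19148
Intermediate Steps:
S = -25665/6896 (S = 9*((5514 - 14069)/(-1168 + 21856)) = 9*(-8555/20688) = -25665/6896 ≈ -3.7217)
1/(S + Y(sqrt(-79 + 159))) = 1/(-25665/6896 + sqrt(-79 + 159)) = 1/(-25665/6896 + sqrt(80)) = 1/(-25665/6896 + 4*sqrt(5))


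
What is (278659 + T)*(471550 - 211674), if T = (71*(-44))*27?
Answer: 50496765436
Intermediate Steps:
T = -84348 (T = -3124*27 = -84348)
(278659 + T)*(471550 - 211674) = (278659 - 84348)*(471550 - 211674) = 194311*259876 = 50496765436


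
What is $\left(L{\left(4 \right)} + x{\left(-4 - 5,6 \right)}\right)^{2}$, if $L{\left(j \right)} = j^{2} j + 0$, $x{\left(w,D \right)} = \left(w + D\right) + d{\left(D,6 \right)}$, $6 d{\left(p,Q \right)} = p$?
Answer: $3844$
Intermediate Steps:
$d{\left(p,Q \right)} = \frac{p}{6}$
$x{\left(w,D \right)} = w + \frac{7 D}{6}$ ($x{\left(w,D \right)} = \left(w + D\right) + \frac{D}{6} = \left(D + w\right) + \frac{D}{6} = w + \frac{7 D}{6}$)
$L{\left(j \right)} = j^{3}$ ($L{\left(j \right)} = j^{3} + 0 = j^{3}$)
$\left(L{\left(4 \right)} + x{\left(-4 - 5,6 \right)}\right)^{2} = \left(4^{3} + \left(\left(-4 - 5\right) + \frac{7}{6} \cdot 6\right)\right)^{2} = \left(64 + \left(\left(-4 - 5\right) + 7\right)\right)^{2} = \left(64 + \left(-9 + 7\right)\right)^{2} = \left(64 - 2\right)^{2} = 62^{2} = 3844$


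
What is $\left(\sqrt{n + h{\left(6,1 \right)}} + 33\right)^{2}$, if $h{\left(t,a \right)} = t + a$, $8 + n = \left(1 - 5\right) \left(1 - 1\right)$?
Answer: $\left(33 + i\right)^{2} \approx 1088.0 + 66.0 i$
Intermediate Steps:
$n = -8$ ($n = -8 + \left(1 - 5\right) \left(1 - 1\right) = -8 + \left(1 - 5\right) 0 = -8 - 0 = -8 + 0 = -8$)
$h{\left(t,a \right)} = a + t$
$\left(\sqrt{n + h{\left(6,1 \right)}} + 33\right)^{2} = \left(\sqrt{-8 + \left(1 + 6\right)} + 33\right)^{2} = \left(\sqrt{-8 + 7} + 33\right)^{2} = \left(\sqrt{-1} + 33\right)^{2} = \left(i + 33\right)^{2} = \left(33 + i\right)^{2}$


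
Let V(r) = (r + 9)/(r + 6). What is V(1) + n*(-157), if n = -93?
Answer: 102217/7 ≈ 14602.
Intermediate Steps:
V(r) = (9 + r)/(6 + r)
V(1) + n*(-157) = (9 + 1)/(6 + 1) - 93*(-157) = 10/7 + 14601 = 102217/7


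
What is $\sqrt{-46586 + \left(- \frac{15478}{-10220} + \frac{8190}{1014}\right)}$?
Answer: $\frac{3 i \sqrt{22837680530210}}{66430} \approx 215.82 i$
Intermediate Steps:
$\sqrt{-46586 + \left(- \frac{15478}{-10220} + \frac{8190}{1014}\right)} = \sqrt{-46586 + \left(\left(-15478\right) \left(- \frac{1}{10220}\right) + 8190 \cdot \frac{1}{1014}\right)} = \sqrt{-46586 + \left(\frac{7739}{5110} + \frac{105}{13}\right)} = \sqrt{-46586 + \frac{637157}{66430}} = \sqrt{- \frac{3094070823}{66430}} = \frac{3 i \sqrt{22837680530210}}{66430}$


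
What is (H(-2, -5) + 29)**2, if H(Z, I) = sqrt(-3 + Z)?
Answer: (29 + I*sqrt(5))**2 ≈ 836.0 + 129.69*I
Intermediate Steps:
(H(-2, -5) + 29)**2 = (sqrt(-3 - 2) + 29)**2 = (sqrt(-5) + 29)**2 = (I*sqrt(5) + 29)**2 = (29 + I*sqrt(5))**2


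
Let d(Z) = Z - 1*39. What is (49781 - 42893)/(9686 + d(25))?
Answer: 287/403 ≈ 0.71216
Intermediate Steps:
d(Z) = -39 + Z (d(Z) = Z - 39 = -39 + Z)
(49781 - 42893)/(9686 + d(25)) = (49781 - 42893)/(9686 + (-39 + 25)) = 6888/(9686 - 14) = 6888/9672 = 6888*(1/9672) = 287/403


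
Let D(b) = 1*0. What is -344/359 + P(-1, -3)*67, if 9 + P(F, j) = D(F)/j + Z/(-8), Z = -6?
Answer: -795125/1436 ≈ -553.71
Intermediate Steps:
D(b) = 0
P(F, j) = -33/4 (P(F, j) = -9 + (0/j - 6/(-8)) = -9 + (0 - 6*(-⅛)) = -9 + (0 + ¾) = -9 + ¾ = -33/4)
-344/359 + P(-1, -3)*67 = -344/359 - 33/4*67 = -344*1/359 - 2211/4 = -344/359 - 2211/4 = -795125/1436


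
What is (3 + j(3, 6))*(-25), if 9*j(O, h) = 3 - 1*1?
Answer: -725/9 ≈ -80.556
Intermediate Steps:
j(O, h) = 2/9 (j(O, h) = (3 - 1*1)/9 = (3 - 1)/9 = (⅑)*2 = 2/9)
(3 + j(3, 6))*(-25) = (3 + 2/9)*(-25) = (29/9)*(-25) = -725/9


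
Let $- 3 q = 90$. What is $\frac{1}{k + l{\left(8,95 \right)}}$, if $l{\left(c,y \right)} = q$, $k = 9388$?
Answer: $\frac{1}{9358} \approx 0.00010686$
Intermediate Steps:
$q = -30$ ($q = \left(- \frac{1}{3}\right) 90 = -30$)
$l{\left(c,y \right)} = -30$
$\frac{1}{k + l{\left(8,95 \right)}} = \frac{1}{9388 - 30} = \frac{1}{9358}$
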